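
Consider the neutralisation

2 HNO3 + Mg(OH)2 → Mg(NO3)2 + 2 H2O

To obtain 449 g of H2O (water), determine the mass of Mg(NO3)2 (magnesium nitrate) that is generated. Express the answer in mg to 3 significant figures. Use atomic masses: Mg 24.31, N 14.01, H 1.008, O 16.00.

M(H2O) = 2(1.008) + 16.00 = 18.016 g/mol.
M(Mg(NO3)2) = 24.31 + 2(14.01) + 6(16.00) = 148.33 g/mol.
n(H2O) = 449.0 g / 18.016 g/mol = 24.92 mol.
From the equation the H2O:Mg(NO3)2 mole ratio is 2:1, so n(Mg(NO3)2) = 24.92 × 1/2 = 12.46 mol.
Mass of Mg(NO3)2 = 12.46 mol × 148.33 g/mol = 1848 g.
Converting to mg: 1848 g = 1850000 mg.

1850000 mg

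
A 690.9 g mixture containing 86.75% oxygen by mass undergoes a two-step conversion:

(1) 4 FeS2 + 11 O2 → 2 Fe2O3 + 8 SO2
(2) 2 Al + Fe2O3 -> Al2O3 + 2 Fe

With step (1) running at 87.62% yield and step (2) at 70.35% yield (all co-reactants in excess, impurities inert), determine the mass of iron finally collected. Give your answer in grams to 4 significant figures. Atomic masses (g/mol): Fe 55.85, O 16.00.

Pure O2 = 690.9 × 0.8675 = 599.36 g.
M(O2) = 2(16.00) = 32.00 g/mol.
M(Fe) = 55.85 g/mol.
n(O2) = 599.36 / 32.00 = 18.730 mol.
Step 1 (O2:Fe2O3 = 11:2): theoretical n(Fe2O3) = 3.4054 mol; at 87.62% yield, n(Fe2O3) = 2.9838 mol.
Step 2 (Fe2O3:Fe = 1:2): theoretical n(Fe) = 5.9677 mol, so theoretical mass = 5.9677 × 55.85 = 333.29 g.
At 70.35% yield, actual mass of Fe = 333.29 × 0.7035 = 234.47 g.

234.5 g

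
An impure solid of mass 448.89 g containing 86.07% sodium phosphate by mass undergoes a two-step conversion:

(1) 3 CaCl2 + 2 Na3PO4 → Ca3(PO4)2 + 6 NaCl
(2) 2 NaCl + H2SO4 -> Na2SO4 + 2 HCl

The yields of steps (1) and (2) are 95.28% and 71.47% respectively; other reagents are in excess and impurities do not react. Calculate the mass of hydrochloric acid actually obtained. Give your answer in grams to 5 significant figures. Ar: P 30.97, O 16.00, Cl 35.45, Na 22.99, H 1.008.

Pure Na3PO4 = 448.89 × 0.8607 = 386.360 g.
M(Na3PO4) = 3(22.99) + 30.97 + 4(16.00) = 163.94 g/mol.
M(HCl) = 1.008 + 35.45 = 36.458 g/mol.
n(Na3PO4) = 386.360 / 163.94 = 2.35671 mol.
Step 1 (Na3PO4:NaCl = 2:6): theoretical n(NaCl) = 7.07014 mol; at 95.28% yield, n(NaCl) = 6.73643 mol.
Step 2 (NaCl:HCl = 2:2): theoretical n(HCl) = 6.73643 mol, so theoretical mass = 6.73643 × 36.458 = 245.597 g.
At 71.47% yield, actual mass of HCl = 245.597 × 0.7147 = 175.528 g.

175.53 g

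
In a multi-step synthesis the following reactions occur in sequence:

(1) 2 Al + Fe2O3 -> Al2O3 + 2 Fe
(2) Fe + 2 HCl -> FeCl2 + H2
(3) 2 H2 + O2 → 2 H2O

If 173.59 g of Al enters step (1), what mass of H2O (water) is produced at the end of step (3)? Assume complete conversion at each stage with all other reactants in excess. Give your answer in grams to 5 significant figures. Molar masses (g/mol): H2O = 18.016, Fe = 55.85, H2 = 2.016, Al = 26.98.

n(Al) = 173.59 / 26.98 = 6.43403 mol.
Reaction (1): Al→Fe ratio 2:2 ⇒ n(Fe) = 6.43403 mol.
Reaction (2): Fe→H2 ratio 1:1 ⇒ n(H2) = 6.43403 mol.
Reaction (3): H2→H2O ratio 2:2 ⇒ n(H2O) = 6.43403 mol.
Mass of H2O = 6.43403 × 18.016 = 115.915 g.

115.92 g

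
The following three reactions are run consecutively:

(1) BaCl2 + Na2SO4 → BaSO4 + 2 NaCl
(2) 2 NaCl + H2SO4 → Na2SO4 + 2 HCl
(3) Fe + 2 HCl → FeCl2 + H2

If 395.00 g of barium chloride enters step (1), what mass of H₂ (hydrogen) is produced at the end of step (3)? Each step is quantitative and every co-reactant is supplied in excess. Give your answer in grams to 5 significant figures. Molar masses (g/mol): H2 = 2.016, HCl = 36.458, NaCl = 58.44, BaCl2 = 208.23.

3.8242 g

n(BaCl2) = 395.00 / 208.23 = 1.89694 mol.
Reaction (1): BaCl2→NaCl ratio 1:2 ⇒ n(NaCl) = 3.79388 mol.
Reaction (2): NaCl→HCl ratio 2:2 ⇒ n(HCl) = 3.79388 mol.
Reaction (3): HCl→H2 ratio 2:1 ⇒ n(H2) = 1.89694 mol.
Mass of H2 = 1.89694 × 2.016 = 3.82423 g.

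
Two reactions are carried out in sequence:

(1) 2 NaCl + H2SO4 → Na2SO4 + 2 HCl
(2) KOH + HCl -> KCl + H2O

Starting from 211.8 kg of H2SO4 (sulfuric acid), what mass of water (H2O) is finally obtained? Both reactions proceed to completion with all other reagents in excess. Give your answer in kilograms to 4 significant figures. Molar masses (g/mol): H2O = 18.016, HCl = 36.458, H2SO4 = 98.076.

211.8 kg = 211800 g.
n(H2SO4) = 211800 / 98.076 = 2159.5 mol.
Step 1 gives a 1:2 ratio of H2SO4 to HCl, so n(HCl) = 4319.1 mol.
In step 2 the HCl:H2O ratio is 1:1, so n(H2O) = 4319.1 mol.
Mass of H2O = 4319.1 × 18.016 = 77813 g = 77.81 kg.

77.81 kg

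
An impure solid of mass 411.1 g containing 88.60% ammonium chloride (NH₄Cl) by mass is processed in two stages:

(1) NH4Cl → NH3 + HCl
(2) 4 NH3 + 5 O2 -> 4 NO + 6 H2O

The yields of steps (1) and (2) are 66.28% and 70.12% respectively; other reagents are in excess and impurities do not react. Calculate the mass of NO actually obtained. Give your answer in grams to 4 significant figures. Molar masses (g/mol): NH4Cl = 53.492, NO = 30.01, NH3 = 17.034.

94.97 g

Pure NH4Cl = 411.1 × 0.8860 = 364.23 g.
n(NH4Cl) = 364.23 / 53.492 = 6.8091 mol.
Step 1 (NH4Cl:NH3 = 1:1): theoretical n(NH3) = 6.8091 mol; at 66.28% yield, n(NH3) = 4.5131 mol.
Step 2 (NH3:NO = 4:4): theoretical n(NO) = 4.5131 mol, so theoretical mass = 4.5131 × 30.01 = 135.44 g.
At 70.12% yield, actual mass of NO = 135.44 × 0.7012 = 94.969 g.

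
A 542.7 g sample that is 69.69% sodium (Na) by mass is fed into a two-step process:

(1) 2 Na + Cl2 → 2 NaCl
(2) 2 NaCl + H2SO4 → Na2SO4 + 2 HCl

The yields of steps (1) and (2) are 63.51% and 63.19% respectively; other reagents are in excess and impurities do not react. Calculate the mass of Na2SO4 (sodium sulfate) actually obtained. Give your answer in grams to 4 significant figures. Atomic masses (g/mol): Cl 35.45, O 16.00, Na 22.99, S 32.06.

468.9 g

Pure Na = 542.7 × 0.6969 = 378.21 g.
M(Na) = 22.99 g/mol.
M(Na2SO4) = 2(22.99) + 32.06 + 4(16.00) = 142.04 g/mol.
n(Na) = 378.21 / 22.99 = 16.451 mol.
Step 1 (Na:NaCl = 2:2): theoretical n(NaCl) = 16.451 mol; at 63.51% yield, n(NaCl) = 10.448 mol.
Step 2 (NaCl:Na2SO4 = 2:1): theoretical n(Na2SO4) = 5.2240 mol, so theoretical mass = 5.2240 × 142.04 = 742.02 g.
At 63.19% yield, actual mass of Na2SO4 = 742.02 × 0.6319 = 468.88 g.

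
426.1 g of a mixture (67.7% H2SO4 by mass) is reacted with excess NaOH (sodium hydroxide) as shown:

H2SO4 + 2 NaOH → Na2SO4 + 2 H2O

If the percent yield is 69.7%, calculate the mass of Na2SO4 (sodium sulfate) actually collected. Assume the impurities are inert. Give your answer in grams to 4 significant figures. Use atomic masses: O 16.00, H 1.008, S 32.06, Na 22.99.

Pure H2SO4 available = 426.1 g × 0.677 = 288.47 g.
M(H2SO4) = 2(1.008) + 32.06 + 4(16.00) = 98.076 g/mol.
M(Na2SO4) = 2(22.99) + 32.06 + 4(16.00) = 142.04 g/mol.
n(H2SO4) = 288.47 g / 98.076 g/mol = 2.9413 mol.
From the equation the H2SO4:Na2SO4 mole ratio is 1:1, so n(Na2SO4) = 2.9413 × 1/1 = 2.9413 mol.
Mass of Na2SO4 = 2.9413 mol × 142.04 g/mol = 417.78 g.
Actual mass collected = 417.78 g × 0.697 = 291.19 g.

291.2 g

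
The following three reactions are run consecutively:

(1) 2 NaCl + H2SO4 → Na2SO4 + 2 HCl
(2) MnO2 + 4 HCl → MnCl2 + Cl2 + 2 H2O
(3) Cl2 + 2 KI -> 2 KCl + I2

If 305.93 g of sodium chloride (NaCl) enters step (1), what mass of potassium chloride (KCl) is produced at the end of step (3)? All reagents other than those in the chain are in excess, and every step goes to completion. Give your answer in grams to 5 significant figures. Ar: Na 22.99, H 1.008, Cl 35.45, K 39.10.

195.13 g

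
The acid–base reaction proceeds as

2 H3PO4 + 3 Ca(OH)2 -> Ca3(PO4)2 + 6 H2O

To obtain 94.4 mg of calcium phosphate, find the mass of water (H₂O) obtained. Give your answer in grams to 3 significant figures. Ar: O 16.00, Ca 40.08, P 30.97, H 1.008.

0.0329 g

M(Ca3(PO4)2) = 3(40.08) + 2(30.97) + 8(16.00) = 310.18 g/mol.
M(H2O) = 2(1.008) + 16.00 = 18.016 g/mol.
Convert: 94.4 mg = 0.09440 g.
n(Ca3(PO4)2) = 0.09440 g / 310.18 g/mol = 0.0003043 mol.
From the equation the Ca3(PO4)2:H2O mole ratio is 1:6, so n(H2O) = 0.0003043 × 6/1 = 0.001826 mol.
Mass of H2O = 0.001826 mol × 18.016 g/mol = 0.03290 g.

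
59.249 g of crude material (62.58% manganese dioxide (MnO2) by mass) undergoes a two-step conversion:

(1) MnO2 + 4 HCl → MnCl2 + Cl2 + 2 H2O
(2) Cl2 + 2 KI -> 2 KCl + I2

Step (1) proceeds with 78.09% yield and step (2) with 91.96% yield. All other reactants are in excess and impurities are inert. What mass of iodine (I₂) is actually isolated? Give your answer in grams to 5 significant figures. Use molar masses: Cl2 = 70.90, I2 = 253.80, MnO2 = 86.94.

Pure MnO2 = 59.249 × 0.6258 = 37.0780 g.
n(MnO2) = 37.0780 / 86.94 = 0.426478 mol.
Step 1 (MnO2:Cl2 = 1:1): theoretical n(Cl2) = 0.426478 mol; at 78.09% yield, n(Cl2) = 0.333037 mol.
Step 2 (Cl2:I2 = 1:1): theoretical n(I2) = 0.333037 mol, so theoretical mass = 0.333037 × 253.80 = 84.5248 g.
At 91.96% yield, actual mass of I2 = 84.5248 × 0.9196 = 77.7290 g.

77.729 g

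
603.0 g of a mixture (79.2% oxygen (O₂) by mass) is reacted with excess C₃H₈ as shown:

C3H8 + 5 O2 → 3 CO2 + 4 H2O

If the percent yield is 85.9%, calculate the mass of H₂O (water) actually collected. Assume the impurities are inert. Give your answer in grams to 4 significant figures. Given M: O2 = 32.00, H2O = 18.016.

184.8 g

Pure O2 available = 603.0 g × 0.792 = 477.58 g.
n(O2) = 477.58 g / 32.00 g/mol = 14.924 mol.
From the equation the O2:H2O mole ratio is 5:4, so n(H2O) = 14.924 × 4/5 = 11.939 mol.
Mass of H2O = 11.939 mol × 18.016 g/mol = 215.10 g.
Actual mass collected = 215.10 g × 0.859 = 184.77 g.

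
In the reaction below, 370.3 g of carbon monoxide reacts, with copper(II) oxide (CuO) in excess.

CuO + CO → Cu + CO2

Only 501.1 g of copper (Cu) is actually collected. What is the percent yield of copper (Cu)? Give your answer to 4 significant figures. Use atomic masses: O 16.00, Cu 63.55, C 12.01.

59.64 %

M(CO) = 12.01 + 16.00 = 28.01 g/mol.
M(Cu) = 63.55 g/mol.
n(CO) = 370.30 g / 28.01 g/mol = 13.220 mol.
From the equation the CO:Cu mole ratio is 1:1, so n(Cu) = 13.220 × 1/1 = 13.220 mol.
Mass of Cu = 13.220 mol × 63.55 g/mol = 840.15 g.
This is the theoretical yield. Percent yield = 501.1 g / 840.15 g × 100% = 59.644%.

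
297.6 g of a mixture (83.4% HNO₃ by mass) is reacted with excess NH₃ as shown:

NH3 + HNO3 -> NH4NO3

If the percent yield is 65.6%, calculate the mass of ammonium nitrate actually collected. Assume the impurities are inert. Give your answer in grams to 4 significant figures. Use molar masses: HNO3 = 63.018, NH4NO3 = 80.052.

206.8 g

Pure HNO3 available = 297.6 g × 0.834 = 248.20 g.
n(HNO3) = 248.20 g / 63.018 g/mol = 3.9385 mol.
From the equation the HNO3:NH4NO3 mole ratio is 1:1, so n(NH4NO3) = 3.9385 × 1/1 = 3.9385 mol.
Mass of NH4NO3 = 3.9385 mol × 80.052 g/mol = 315.29 g.
Actual mass collected = 315.29 g × 0.656 = 206.83 g.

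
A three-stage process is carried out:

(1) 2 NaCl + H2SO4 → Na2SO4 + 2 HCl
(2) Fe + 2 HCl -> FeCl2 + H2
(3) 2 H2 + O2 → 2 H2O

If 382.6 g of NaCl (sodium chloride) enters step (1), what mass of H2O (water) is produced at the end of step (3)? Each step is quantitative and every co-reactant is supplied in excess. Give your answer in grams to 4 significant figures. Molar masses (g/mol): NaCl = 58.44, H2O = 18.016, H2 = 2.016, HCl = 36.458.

58.97 g

n(NaCl) = 382.6 / 58.44 = 6.5469 mol.
Reaction (1): NaCl→HCl ratio 2:2 ⇒ n(HCl) = 6.5469 mol.
Reaction (2): HCl→H2 ratio 2:1 ⇒ n(H2) = 3.2734 mol.
Reaction (3): H2→H2O ratio 2:2 ⇒ n(H2O) = 3.2734 mol.
Mass of H2O = 3.2734 × 18.016 = 58.974 g.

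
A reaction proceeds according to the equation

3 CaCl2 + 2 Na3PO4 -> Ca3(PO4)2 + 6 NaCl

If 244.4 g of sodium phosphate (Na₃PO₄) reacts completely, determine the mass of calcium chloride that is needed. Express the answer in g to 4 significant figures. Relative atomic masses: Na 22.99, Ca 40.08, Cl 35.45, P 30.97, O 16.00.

248.2 g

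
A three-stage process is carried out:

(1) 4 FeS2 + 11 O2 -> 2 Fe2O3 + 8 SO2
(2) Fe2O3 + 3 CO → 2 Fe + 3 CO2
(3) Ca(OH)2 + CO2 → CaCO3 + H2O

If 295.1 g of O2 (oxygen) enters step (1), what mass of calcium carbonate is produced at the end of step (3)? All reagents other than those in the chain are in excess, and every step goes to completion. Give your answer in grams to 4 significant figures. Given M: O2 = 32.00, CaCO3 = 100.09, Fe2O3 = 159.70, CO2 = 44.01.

503.5 g

n(O2) = 295.1 / 32.00 = 9.2219 mol.
Reaction (1): O2→Fe2O3 ratio 11:2 ⇒ n(Fe2O3) = 1.6767 mol.
Reaction (2): Fe2O3→CO2 ratio 1:3 ⇒ n(CO2) = 5.0301 mol.
Reaction (3): CO2→CaCO3 ratio 1:1 ⇒ n(CaCO3) = 5.0301 mol.
Mass of CaCO3 = 5.0301 × 100.09 = 503.46 g.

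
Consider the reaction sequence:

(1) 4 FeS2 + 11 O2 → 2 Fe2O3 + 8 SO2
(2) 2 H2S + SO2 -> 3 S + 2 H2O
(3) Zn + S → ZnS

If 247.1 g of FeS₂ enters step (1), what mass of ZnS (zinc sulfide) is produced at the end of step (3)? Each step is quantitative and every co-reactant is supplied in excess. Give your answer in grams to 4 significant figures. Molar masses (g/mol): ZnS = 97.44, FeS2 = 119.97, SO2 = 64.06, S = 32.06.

1204 g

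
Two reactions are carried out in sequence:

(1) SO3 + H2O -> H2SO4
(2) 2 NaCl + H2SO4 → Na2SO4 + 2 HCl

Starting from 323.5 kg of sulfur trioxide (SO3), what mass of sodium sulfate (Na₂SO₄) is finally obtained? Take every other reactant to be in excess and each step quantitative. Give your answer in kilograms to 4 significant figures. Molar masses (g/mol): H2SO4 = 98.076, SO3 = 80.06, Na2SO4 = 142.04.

323.5 kg = 323500 g.
n(SO3) = 323500 / 80.06 = 4040.7 mol.
Step 1 gives a 1:1 ratio of SO3 to H2SO4, so n(H2SO4) = 4040.7 mol.
In step 2 the H2SO4:Na2SO4 ratio is 1:1, so n(Na2SO4) = 4040.7 mol.
Mass of Na2SO4 = 4040.7 × 142.04 = 573940 g = 573.9 kg.

573.9 kg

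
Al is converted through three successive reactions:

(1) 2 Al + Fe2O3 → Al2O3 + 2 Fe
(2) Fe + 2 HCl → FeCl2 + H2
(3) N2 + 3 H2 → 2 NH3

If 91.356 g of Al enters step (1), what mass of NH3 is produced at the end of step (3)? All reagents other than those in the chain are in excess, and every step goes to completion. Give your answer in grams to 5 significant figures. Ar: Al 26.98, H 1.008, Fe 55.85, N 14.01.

38.452 g

M(Al) = 26.98 g/mol.
M(NH3) = 14.01 + 3(1.008) = 17.034 g/mol.
n(Al) = 91.356 / 26.98 = 3.38606 mol.
Reaction (1): Al→Fe ratio 2:2 ⇒ n(Fe) = 3.38606 mol.
Reaction (2): Fe→H2 ratio 1:1 ⇒ n(H2) = 3.38606 mol.
Reaction (3): H2→NH3 ratio 3:2 ⇒ n(NH3) = 2.25738 mol.
Mass of NH3 = 2.25738 × 17.034 = 38.4521 g.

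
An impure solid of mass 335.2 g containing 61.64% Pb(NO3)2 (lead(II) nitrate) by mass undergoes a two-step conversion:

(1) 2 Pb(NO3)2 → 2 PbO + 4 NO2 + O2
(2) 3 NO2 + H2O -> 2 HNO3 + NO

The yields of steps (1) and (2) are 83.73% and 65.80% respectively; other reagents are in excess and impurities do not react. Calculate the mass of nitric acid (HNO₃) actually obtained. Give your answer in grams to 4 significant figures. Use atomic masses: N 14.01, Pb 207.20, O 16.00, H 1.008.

28.88 g

Pure Pb(NO3)2 = 335.2 × 0.6164 = 206.62 g.
M(Pb(NO3)2) = 207.20 + 2(14.01) + 6(16.00) = 331.22 g/mol.
M(HNO3) = 1.008 + 14.01 + 3(16.00) = 63.018 g/mol.
n(Pb(NO3)2) = 206.62 / 331.22 = 0.62381 mol.
Step 1 (Pb(NO3)2:NO2 = 2:4): theoretical n(NO2) = 1.2476 mol; at 83.73% yield, n(NO2) = 1.0446 mol.
Step 2 (NO2:HNO3 = 3:2): theoretical n(HNO3) = 0.69642 mol, so theoretical mass = 0.69642 × 63.018 = 43.887 g.
At 65.80% yield, actual mass of HNO3 = 43.887 × 0.6580 = 28.878 g.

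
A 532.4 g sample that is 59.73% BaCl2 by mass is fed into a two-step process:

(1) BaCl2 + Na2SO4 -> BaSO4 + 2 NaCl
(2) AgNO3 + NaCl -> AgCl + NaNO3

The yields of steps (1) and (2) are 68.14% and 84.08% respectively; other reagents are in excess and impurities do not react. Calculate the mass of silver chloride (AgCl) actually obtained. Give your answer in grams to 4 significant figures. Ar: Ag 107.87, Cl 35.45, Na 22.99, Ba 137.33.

250.8 g

Pure BaCl2 = 532.4 × 0.5973 = 318.00 g.
M(BaCl2) = 137.33 + 2(35.45) = 208.23 g/mol.
M(AgCl) = 107.87 + 35.45 = 143.32 g/mol.
n(BaCl2) = 318.00 / 208.23 = 1.5272 mol.
Step 1 (BaCl2:NaCl = 1:2): theoretical n(NaCl) = 3.0543 mol; at 68.14% yield, n(NaCl) = 2.0812 mol.
Step 2 (NaCl:AgCl = 1:1): theoretical n(AgCl) = 2.0812 mol, so theoretical mass = 2.0812 × 143.32 = 298.28 g.
At 84.08% yield, actual mass of AgCl = 298.28 × 0.8408 = 250.80 g.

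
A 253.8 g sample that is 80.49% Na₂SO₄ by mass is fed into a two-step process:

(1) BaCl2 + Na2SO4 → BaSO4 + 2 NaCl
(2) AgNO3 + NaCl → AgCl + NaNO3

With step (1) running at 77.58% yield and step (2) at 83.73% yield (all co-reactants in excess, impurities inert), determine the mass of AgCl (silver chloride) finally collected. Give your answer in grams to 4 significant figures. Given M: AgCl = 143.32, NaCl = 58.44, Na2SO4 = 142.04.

267.8 g

Pure Na2SO4 = 253.8 × 0.8049 = 204.28 g.
n(Na2SO4) = 204.28 / 142.04 = 1.4382 mol.
Step 1 (Na2SO4:NaCl = 1:2): theoretical n(NaCl) = 2.8764 mol; at 77.58% yield, n(NaCl) = 2.2315 mol.
Step 2 (NaCl:AgCl = 1:1): theoretical n(AgCl) = 2.2315 mol, so theoretical mass = 2.2315 × 143.32 = 319.82 g.
At 83.73% yield, actual mass of AgCl = 319.82 × 0.8373 = 267.79 g.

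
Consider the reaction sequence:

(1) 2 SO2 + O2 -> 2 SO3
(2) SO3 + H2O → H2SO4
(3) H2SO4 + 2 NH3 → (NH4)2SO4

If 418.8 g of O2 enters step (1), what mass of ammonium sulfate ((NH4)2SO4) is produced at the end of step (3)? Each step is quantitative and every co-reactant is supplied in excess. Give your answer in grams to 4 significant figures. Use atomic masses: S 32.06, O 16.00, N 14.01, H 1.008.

3459 g

M(O2) = 2(16.00) = 32.00 g/mol.
M((NH4)2SO4) = 2(14.01) + 8(1.008) + 32.06 + 4(16.00) = 132.144 g/mol.
n(O2) = 418.8 / 32.00 = 13.088 mol.
Reaction (1): O2→SO3 ratio 1:2 ⇒ n(SO3) = 26.175 mol.
Reaction (2): SO3→H2SO4 ratio 1:1 ⇒ n(H2SO4) = 26.175 mol.
Reaction (3): H2SO4→(NH4)2SO4 ratio 1:1 ⇒ n((NH4)2SO4) = 26.175 mol.
Mass of (NH4)2SO4 = 26.175 × 132.144 = 3458.9 g.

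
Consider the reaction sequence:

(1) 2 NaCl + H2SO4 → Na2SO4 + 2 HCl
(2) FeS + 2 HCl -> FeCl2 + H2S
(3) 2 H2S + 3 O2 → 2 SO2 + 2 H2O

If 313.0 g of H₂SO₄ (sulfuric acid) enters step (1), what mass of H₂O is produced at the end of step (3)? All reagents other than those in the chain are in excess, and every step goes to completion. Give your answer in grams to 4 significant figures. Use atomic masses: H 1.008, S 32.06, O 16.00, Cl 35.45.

M(H2SO4) = 2(1.008) + 32.06 + 4(16.00) = 98.076 g/mol.
M(H2O) = 2(1.008) + 16.00 = 18.016 g/mol.
n(H2SO4) = 313.0 / 98.076 = 3.1914 mol.
Reaction (1): H2SO4→HCl ratio 1:2 ⇒ n(HCl) = 6.3828 mol.
Reaction (2): HCl→H2S ratio 2:1 ⇒ n(H2S) = 3.1914 mol.
Reaction (3): H2S→H2O ratio 2:2 ⇒ n(H2O) = 3.1914 mol.
Mass of H2O = 3.1914 × 18.016 = 57.496 g.

57.50 g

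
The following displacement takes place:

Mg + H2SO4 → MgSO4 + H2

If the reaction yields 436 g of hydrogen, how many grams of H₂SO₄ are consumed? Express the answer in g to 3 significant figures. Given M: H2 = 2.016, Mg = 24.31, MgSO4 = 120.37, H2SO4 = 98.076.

21200 g

n(H2) = 436.0 g / 2.016 g/mol = 216.3 mol.
From the equation the H2:H2SO4 mole ratio is 1:1, so n(H2SO4) = 216.3 × 1/1 = 216.3 mol.
Mass of H2SO4 = 216.3 mol × 98.076 g/mol = 21210 g.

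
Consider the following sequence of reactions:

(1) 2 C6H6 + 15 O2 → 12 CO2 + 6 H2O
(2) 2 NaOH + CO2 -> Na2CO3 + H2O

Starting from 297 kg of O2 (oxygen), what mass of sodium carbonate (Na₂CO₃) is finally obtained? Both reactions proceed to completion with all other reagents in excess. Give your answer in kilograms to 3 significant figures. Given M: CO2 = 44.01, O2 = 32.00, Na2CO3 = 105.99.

787 kg

297 kg = 297000 g.
n(O2) = 297000 / 32.00 = 9281 mol.
Step 1 gives a 15:12 ratio of O2 to CO2, so n(CO2) = 7425 mol.
In step 2 the CO2:Na2CO3 ratio is 1:1, so n(Na2CO3) = 7425 mol.
Mass of Na2CO3 = 7425 × 105.99 = 787000 g = 787 kg.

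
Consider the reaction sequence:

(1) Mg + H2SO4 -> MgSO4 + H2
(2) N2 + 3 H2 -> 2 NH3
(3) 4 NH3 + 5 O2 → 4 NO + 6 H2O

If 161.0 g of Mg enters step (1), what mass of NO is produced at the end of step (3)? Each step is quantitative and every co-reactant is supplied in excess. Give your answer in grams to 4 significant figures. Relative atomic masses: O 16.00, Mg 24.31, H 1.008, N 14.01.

132.5 g

M(Mg) = 24.31 g/mol.
M(NO) = 14.01 + 16.00 = 30.01 g/mol.
n(Mg) = 161.0 / 24.31 = 6.6228 mol.
Reaction (1): Mg→H2 ratio 1:1 ⇒ n(H2) = 6.6228 mol.
Reaction (2): H2→NH3 ratio 3:2 ⇒ n(NH3) = 4.4152 mol.
Reaction (3): NH3→NO ratio 4:4 ⇒ n(NO) = 4.4152 mol.
Mass of NO = 4.4152 × 30.01 = 132.50 g.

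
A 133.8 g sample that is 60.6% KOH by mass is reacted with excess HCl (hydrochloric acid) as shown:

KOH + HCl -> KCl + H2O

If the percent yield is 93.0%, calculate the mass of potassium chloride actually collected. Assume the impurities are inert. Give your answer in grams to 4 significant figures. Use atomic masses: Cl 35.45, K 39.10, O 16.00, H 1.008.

100.2 g

Pure KOH available = 133.8 g × 0.606 = 81.083 g.
M(KOH) = 39.10 + 16.00 + 1.008 = 56.108 g/mol.
M(KCl) = 39.10 + 35.45 = 74.55 g/mol.
n(KOH) = 81.083 g / 56.108 g/mol = 1.4451 mol.
From the equation the KOH:KCl mole ratio is 1:1, so n(KCl) = 1.4451 × 1/1 = 1.4451 mol.
Mass of KCl = 1.4451 mol × 74.55 g/mol = 107.73 g.
Actual mass collected = 107.73 g × 0.930 = 100.19 g.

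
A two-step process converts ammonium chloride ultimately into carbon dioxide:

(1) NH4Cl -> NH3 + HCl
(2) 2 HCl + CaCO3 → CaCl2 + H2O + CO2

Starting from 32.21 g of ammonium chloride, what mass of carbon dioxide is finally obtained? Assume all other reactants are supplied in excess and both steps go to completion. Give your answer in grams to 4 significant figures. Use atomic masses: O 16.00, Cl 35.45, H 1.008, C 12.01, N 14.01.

13.25 g

M(NH4Cl) = 14.01 + 4(1.008) + 35.45 = 53.492 g/mol.
M(CO2) = 12.01 + 2(16.00) = 44.01 g/mol.
n(NH4Cl) = 32.210 / 53.492 = 0.60215 mol.
Step 1 gives a 1:1 ratio of NH4Cl to HCl, so n(HCl) = 0.60215 mol.
In step 2 the HCl:CO2 ratio is 2:1, so n(CO2) = 0.30107 mol.
Mass of CO2 = 0.30107 × 44.01 = 13.250 g.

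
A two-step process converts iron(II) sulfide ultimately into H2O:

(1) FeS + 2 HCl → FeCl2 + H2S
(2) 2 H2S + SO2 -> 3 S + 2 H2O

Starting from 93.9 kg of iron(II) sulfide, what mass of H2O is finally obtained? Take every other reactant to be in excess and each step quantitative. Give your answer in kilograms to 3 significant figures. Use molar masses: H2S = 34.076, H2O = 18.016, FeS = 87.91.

93.9 kg = 93900 g.
n(FeS) = 93900 / 87.91 = 1068 mol.
Step 1 gives a 1:1 ratio of FeS to H2S, so n(H2S) = 1068 mol.
In step 2 the H2S:H2O ratio is 2:2, so n(H2O) = 1068 mol.
Mass of H2O = 1068 × 18.016 = 19240 g = 19.2 kg.

19.2 kg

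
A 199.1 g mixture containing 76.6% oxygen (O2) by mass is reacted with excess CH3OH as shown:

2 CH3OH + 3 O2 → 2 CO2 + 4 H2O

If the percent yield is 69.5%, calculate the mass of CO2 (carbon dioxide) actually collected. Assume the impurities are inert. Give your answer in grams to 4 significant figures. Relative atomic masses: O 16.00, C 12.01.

97.18 g

Pure O2 available = 199.1 g × 0.766 = 152.51 g.
M(O2) = 2(16.00) = 32.00 g/mol.
M(CO2) = 12.01 + 2(16.00) = 44.01 g/mol.
n(O2) = 152.51 g / 32.00 g/mol = 4.7660 mol.
From the equation the O2:CO2 mole ratio is 3:2, so n(CO2) = 4.7660 × 2/3 = 3.1773 mol.
Mass of CO2 = 3.1773 mol × 44.01 g/mol = 139.83 g.
Actual mass collected = 139.83 g × 0.695 = 97.184 g.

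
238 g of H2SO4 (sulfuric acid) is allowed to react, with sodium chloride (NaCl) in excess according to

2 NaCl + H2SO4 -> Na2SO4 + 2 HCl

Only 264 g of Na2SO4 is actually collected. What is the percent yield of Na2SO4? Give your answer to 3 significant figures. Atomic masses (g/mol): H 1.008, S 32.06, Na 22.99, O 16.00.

M(H2SO4) = 2(1.008) + 32.06 + 4(16.00) = 98.076 g/mol.
M(Na2SO4) = 2(22.99) + 32.06 + 4(16.00) = 142.04 g/mol.
n(H2SO4) = 238.0 g / 98.076 g/mol = 2.427 mol.
From the equation the H2SO4:Na2SO4 mole ratio is 1:1, so n(Na2SO4) = 2.427 × 1/1 = 2.427 mol.
Mass of Na2SO4 = 2.427 mol × 142.04 g/mol = 344.7 g.
This is the theoretical yield. Percent yield = 264 g / 344.7 g × 100% = 76.59%.

76.6 %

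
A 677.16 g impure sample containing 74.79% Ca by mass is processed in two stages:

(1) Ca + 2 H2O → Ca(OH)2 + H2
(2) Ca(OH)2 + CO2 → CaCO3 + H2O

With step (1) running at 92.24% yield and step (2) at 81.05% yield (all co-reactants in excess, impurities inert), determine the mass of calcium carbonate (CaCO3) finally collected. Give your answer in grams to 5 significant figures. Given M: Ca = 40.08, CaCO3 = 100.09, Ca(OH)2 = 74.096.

Pure Ca = 677.16 × 0.7479 = 506.448 g.
n(Ca) = 506.448 / 40.08 = 12.6359 mol.
Step 1 (Ca:Ca(OH)2 = 1:1): theoretical n(Ca(OH)2) = 12.6359 mol; at 92.24% yield, n(Ca(OH)2) = 11.6554 mol.
Step 2 (Ca(OH)2:CaCO3 = 1:1): theoretical n(CaCO3) = 11.6554 mol, so theoretical mass = 11.6554 × 100.09 = 1166.59 g.
At 81.05% yield, actual mass of CaCO3 = 1166.59 × 0.8105 = 945.519 g.

945.52 g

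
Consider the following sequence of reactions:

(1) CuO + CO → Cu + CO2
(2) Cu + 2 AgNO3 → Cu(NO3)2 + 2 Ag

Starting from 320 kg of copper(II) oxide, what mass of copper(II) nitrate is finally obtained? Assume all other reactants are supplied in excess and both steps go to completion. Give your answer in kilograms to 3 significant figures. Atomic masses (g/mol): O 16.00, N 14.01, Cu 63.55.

755 kg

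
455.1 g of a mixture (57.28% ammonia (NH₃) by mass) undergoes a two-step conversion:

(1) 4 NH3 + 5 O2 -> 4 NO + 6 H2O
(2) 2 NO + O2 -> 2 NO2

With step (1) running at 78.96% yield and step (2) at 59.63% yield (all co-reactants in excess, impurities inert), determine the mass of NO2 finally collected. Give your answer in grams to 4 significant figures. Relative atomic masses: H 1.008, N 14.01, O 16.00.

331.5 g

Pure NH3 = 455.1 × 0.5728 = 260.68 g.
M(NH3) = 14.01 + 3(1.008) = 17.034 g/mol.
M(NO2) = 14.01 + 2(16.00) = 46.01 g/mol.
n(NH3) = 260.68 / 17.034 = 15.304 mol.
Step 1 (NH3:NO = 4:4): theoretical n(NO) = 15.304 mol; at 78.96% yield, n(NO) = 12.084 mol.
Step 2 (NO:NO2 = 2:2): theoretical n(NO2) = 12.084 mol, so theoretical mass = 12.084 × 46.01 = 555.97 g.
At 59.63% yield, actual mass of NO2 = 555.97 × 0.5963 = 331.53 g.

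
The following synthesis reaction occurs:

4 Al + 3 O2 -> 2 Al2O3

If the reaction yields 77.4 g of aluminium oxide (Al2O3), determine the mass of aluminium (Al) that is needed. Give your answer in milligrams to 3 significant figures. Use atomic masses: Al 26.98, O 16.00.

M(Al2O3) = 2(26.98) + 3(16.00) = 101.96 g/mol.
M(Al) = 26.98 g/mol.
n(Al2O3) = 77.40 g / 101.96 g/mol = 0.7591 mol.
From the equation the Al2O3:Al mole ratio is 2:4, so n(Al) = 0.7591 × 4/2 = 1.518 mol.
Mass of Al = 1.518 mol × 26.98 g/mol = 40.96 g.
Converting to mg: 40.96 g = 41000 mg.

41000 mg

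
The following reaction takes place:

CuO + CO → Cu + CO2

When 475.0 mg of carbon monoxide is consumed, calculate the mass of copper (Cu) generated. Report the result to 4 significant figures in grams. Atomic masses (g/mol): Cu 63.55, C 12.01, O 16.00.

1.078 g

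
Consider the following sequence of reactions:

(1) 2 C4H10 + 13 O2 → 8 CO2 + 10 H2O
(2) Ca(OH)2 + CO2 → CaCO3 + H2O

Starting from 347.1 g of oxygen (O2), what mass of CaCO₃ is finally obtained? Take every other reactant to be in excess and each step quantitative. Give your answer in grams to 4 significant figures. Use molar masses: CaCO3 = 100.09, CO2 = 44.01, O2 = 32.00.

n(O2) = 347.10 / 32.00 = 10.847 mol.
Step 1 gives a 13:8 ratio of O2 to CO2, so n(CO2) = 6.6750 mol.
In step 2 the CO2:CaCO3 ratio is 1:1, so n(CaCO3) = 6.6750 mol.
Mass of CaCO3 = 6.6750 × 100.09 = 668.10 g.

668.1 g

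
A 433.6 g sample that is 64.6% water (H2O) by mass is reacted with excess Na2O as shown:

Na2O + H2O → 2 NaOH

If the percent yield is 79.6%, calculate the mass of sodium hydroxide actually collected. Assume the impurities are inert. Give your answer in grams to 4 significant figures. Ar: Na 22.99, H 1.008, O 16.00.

990.0 g

Pure H2O available = 433.6 g × 0.646 = 280.11 g.
M(H2O) = 2(1.008) + 16.00 = 18.016 g/mol.
M(NaOH) = 22.99 + 16.00 + 1.008 = 39.998 g/mol.
n(H2O) = 280.11 g / 18.016 g/mol = 15.548 mol.
From the equation the H2O:NaOH mole ratio is 1:2, so n(NaOH) = 15.548 × 2/1 = 31.095 mol.
Mass of NaOH = 31.095 mol × 39.998 g/mol = 1243.7 g.
Actual mass collected = 1243.7 g × 0.796 = 990.02 g.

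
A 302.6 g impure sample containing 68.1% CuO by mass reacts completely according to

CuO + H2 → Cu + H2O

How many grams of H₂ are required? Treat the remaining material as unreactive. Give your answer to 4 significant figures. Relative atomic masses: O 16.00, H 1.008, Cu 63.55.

Mass of pure CuO = 302.6 g × 0.681 = 206.07 g.
M(CuO) = 63.55 + 16.00 = 79.55 g/mol.
M(H2) = 2(1.008) = 2.016 g/mol.
n(CuO) = 206.07 g / 79.55 g/mol = 2.5905 mol.
From the equation the CuO:H2 mole ratio is 1:1, so n(H2) = 2.5905 × 1/1 = 2.5905 mol.
Mass of H2 = 2.5905 mol × 2.016 g/mol = 5.2224 g.

5.222 g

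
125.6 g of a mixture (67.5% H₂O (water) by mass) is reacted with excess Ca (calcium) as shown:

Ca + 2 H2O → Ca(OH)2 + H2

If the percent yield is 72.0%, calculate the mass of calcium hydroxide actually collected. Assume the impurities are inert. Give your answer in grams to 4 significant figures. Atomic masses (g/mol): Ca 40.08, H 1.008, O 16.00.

Pure H2O available = 125.6 g × 0.675 = 84.780 g.
M(H2O) = 2(1.008) + 16.00 = 18.016 g/mol.
M(Ca(OH)2) = 40.08 + 2(16.00) + 2(1.008) = 74.096 g/mol.
n(H2O) = 84.780 g / 18.016 g/mol = 4.7058 mol.
From the equation the H2O:Ca(OH)2 mole ratio is 2:1, so n(Ca(OH)2) = 4.7058 × 1/2 = 2.3529 mol.
Mass of Ca(OH)2 = 2.3529 mol × 74.096 g/mol = 174.34 g.
Actual mass collected = 174.34 g × 0.720 = 125.53 g.

125.5 g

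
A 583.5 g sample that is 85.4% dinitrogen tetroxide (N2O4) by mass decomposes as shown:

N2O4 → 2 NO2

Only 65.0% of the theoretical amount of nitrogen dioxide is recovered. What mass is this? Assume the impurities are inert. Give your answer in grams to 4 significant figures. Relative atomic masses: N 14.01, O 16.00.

Pure N2O4 available = 583.5 g × 0.854 = 498.31 g.
M(N2O4) = 2(14.01) + 4(16.00) = 92.02 g/mol.
M(NO2) = 14.01 + 2(16.00) = 46.01 g/mol.
n(N2O4) = 498.31 g / 92.02 g/mol = 5.4152 mol.
From the equation the N2O4:NO2 mole ratio is 1:2, so n(NO2) = 5.4152 × 2/1 = 10.830 mol.
Mass of NO2 = 10.830 mol × 46.01 g/mol = 498.31 g.
Actual mass collected = 498.31 g × 0.650 = 323.90 g.

323.9 g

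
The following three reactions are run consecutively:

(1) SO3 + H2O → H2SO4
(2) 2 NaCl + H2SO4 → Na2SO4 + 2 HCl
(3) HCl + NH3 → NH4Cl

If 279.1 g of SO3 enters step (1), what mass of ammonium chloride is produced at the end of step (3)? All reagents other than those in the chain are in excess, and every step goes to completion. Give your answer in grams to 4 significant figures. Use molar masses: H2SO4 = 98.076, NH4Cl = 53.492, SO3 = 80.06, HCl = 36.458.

373.0 g

n(SO3) = 279.1 / 80.06 = 3.4861 mol.
Reaction (1): SO3→H2SO4 ratio 1:1 ⇒ n(H2SO4) = 3.4861 mol.
Reaction (2): H2SO4→HCl ratio 1:2 ⇒ n(HCl) = 6.9723 mol.
Reaction (3): HCl→NH4Cl ratio 1:1 ⇒ n(NH4Cl) = 6.9723 mol.
Mass of NH4Cl = 6.9723 × 53.492 = 372.96 g.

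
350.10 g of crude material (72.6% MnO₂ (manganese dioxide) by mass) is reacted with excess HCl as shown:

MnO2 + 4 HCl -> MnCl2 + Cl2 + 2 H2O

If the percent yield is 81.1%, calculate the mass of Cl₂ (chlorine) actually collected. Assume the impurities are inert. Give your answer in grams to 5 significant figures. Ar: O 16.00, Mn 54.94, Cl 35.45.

Pure MnO2 available = 350.10 g × 0.726 = 254.173 g.
M(MnO2) = 54.94 + 2(16.00) = 86.94 g/mol.
M(Cl2) = 2(35.45) = 70.90 g/mol.
n(MnO2) = 254.173 g / 86.94 g/mol = 2.92354 mol.
From the equation the MnO2:Cl2 mole ratio is 1:1, so n(Cl2) = 2.92354 × 1/1 = 2.92354 mol.
Mass of Cl2 = 2.92354 mol × 70.90 g/mol = 207.279 g.
Actual mass collected = 207.279 g × 0.811 = 168.103 g.

168.10 g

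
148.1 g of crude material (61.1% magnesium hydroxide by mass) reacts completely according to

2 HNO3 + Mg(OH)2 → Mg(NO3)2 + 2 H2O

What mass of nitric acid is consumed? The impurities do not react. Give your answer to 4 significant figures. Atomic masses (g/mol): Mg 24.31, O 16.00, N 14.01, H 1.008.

195.5 g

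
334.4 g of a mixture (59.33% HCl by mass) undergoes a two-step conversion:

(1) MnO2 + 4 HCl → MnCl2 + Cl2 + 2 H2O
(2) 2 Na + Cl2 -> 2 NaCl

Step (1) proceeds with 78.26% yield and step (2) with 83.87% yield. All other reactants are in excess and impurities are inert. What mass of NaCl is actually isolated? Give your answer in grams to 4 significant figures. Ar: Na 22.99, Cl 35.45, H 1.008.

Pure HCl = 334.4 × 0.5933 = 198.40 g.
M(HCl) = 1.008 + 35.45 = 36.458 g/mol.
M(NaCl) = 22.99 + 35.45 = 58.44 g/mol.
n(HCl) = 198.40 / 36.458 = 5.4419 mol.
Step 1 (HCl:Cl2 = 4:1): theoretical n(Cl2) = 1.3605 mol; at 78.26% yield, n(Cl2) = 1.0647 mol.
Step 2 (Cl2:NaCl = 1:2): theoretical n(NaCl) = 2.1294 mol, so theoretical mass = 2.1294 × 58.44 = 124.44 g.
At 83.87% yield, actual mass of NaCl = 124.44 × 0.8387 = 104.37 g.

104.4 g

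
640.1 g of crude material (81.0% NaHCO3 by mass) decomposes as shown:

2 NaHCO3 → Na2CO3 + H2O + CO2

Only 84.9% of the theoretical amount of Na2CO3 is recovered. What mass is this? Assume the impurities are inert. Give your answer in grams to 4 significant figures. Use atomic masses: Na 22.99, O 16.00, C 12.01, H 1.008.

Pure NaHCO3 available = 640.1 g × 0.810 = 518.48 g.
M(NaHCO3) = 22.99 + 1.008 + 12.01 + 3(16.00) = 84.008 g/mol.
M(Na2CO3) = 2(22.99) + 12.01 + 3(16.00) = 105.99 g/mol.
n(NaHCO3) = 518.48 g / 84.008 g/mol = 6.1718 mol.
From the equation the NaHCO3:Na2CO3 mole ratio is 2:1, so n(Na2CO3) = 6.1718 × 1/2 = 3.0859 mol.
Mass of Na2CO3 = 3.0859 mol × 105.99 g/mol = 327.07 g.
Actual mass collected = 327.07 g × 0.849 = 277.69 g.

277.7 g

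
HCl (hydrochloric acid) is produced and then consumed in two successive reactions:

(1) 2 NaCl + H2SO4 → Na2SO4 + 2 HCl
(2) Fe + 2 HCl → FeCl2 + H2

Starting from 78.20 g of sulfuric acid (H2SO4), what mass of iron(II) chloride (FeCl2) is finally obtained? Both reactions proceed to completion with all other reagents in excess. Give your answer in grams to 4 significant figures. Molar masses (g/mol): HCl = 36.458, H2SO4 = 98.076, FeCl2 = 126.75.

n(H2SO4) = 78.200 / 98.076 = 0.79734 mol.
Step 1 gives a 1:2 ratio of H2SO4 to HCl, so n(HCl) = 1.5947 mol.
In step 2 the HCl:FeCl2 ratio is 2:1, so n(FeCl2) = 0.79734 mol.
Mass of FeCl2 = 0.79734 × 126.75 = 101.06 g.

101.1 g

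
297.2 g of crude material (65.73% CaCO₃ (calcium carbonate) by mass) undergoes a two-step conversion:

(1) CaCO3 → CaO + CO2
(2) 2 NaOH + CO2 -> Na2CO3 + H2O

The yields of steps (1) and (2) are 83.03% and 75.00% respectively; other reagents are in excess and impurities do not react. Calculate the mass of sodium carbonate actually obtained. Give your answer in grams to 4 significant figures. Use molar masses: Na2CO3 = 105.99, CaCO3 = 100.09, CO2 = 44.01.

128.8 g

Pure CaCO3 = 297.2 × 0.6573 = 195.35 g.
n(CaCO3) = 195.35 / 100.09 = 1.9517 mol.
Step 1 (CaCO3:CO2 = 1:1): theoretical n(CO2) = 1.9517 mol; at 83.03% yield, n(CO2) = 1.6205 mol.
Step 2 (CO2:Na2CO3 = 1:1): theoretical n(Na2CO3) = 1.6205 mol, so theoretical mass = 1.6205 × 105.99 = 171.76 g.
At 75.00% yield, actual mass of Na2CO3 = 171.76 × 0.7500 = 128.82 g.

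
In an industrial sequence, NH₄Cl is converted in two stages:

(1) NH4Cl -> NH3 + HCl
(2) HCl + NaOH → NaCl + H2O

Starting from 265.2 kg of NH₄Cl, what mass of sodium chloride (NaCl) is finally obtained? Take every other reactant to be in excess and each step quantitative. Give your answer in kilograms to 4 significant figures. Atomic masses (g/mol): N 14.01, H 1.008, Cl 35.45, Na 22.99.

289.7 kg

M(NH4Cl) = 14.01 + 4(1.008) + 35.45 = 53.492 g/mol.
M(NaCl) = 22.99 + 35.45 = 58.44 g/mol.
265.2 kg = 265200 g.
n(NH4Cl) = 265200 / 53.492 = 4957.8 mol.
Step 1 gives a 1:1 ratio of NH4Cl to HCl, so n(HCl) = 4957.8 mol.
In step 2 the HCl:NaCl ratio is 1:1, so n(NaCl) = 4957.8 mol.
Mass of NaCl = 4957.8 × 58.44 = 289730 g = 289.7 kg.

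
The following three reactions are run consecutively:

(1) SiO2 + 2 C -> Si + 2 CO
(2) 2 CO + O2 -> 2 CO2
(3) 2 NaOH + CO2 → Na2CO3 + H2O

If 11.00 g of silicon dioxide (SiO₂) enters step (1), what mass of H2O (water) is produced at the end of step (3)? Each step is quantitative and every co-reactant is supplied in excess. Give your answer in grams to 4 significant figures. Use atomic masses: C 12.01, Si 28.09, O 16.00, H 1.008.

M(SiO2) = 28.09 + 2(16.00) = 60.09 g/mol.
M(H2O) = 2(1.008) + 16.00 = 18.016 g/mol.
n(SiO2) = 11.00 / 60.09 = 0.18306 mol.
Reaction (1): SiO2→CO ratio 1:2 ⇒ n(CO) = 0.36612 mol.
Reaction (2): CO→CO2 ratio 2:2 ⇒ n(CO2) = 0.36612 mol.
Reaction (3): CO2→H2O ratio 1:1 ⇒ n(H2O) = 0.36612 mol.
Mass of H2O = 0.36612 × 18.016 = 6.5960 g.

6.596 g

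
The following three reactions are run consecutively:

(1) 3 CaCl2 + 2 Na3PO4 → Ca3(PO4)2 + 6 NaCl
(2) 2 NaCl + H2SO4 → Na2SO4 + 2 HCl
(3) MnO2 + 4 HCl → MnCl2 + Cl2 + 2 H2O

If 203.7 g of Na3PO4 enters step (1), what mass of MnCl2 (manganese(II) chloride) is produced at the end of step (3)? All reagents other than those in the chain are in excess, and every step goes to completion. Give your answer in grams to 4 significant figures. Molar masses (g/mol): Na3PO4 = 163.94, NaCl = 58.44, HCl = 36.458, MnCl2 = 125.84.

n(Na3PO4) = 203.7 / 163.94 = 1.2425 mol.
Reaction (1): Na3PO4→NaCl ratio 2:6 ⇒ n(NaCl) = 3.7276 mol.
Reaction (2): NaCl→HCl ratio 2:2 ⇒ n(HCl) = 3.7276 mol.
Reaction (3): HCl→MnCl2 ratio 4:1 ⇒ n(MnCl2) = 0.93190 mol.
Mass of MnCl2 = 0.93190 × 125.84 = 117.27 g.

117.3 g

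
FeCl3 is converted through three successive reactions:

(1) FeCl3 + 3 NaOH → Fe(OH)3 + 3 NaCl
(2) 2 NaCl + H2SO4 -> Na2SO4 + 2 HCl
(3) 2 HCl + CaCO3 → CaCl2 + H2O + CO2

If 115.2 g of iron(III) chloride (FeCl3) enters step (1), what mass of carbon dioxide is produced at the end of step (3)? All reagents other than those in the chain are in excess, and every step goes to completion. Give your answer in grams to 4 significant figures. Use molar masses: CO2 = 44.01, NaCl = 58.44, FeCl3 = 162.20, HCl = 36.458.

n(FeCl3) = 115.2 / 162.20 = 0.71023 mol.
Reaction (1): FeCl3→NaCl ratio 1:3 ⇒ n(NaCl) = 2.1307 mol.
Reaction (2): NaCl→HCl ratio 2:2 ⇒ n(HCl) = 2.1307 mol.
Reaction (3): HCl→CO2 ratio 2:1 ⇒ n(CO2) = 1.0654 mol.
Mass of CO2 = 1.0654 × 44.01 = 46.886 g.

46.89 g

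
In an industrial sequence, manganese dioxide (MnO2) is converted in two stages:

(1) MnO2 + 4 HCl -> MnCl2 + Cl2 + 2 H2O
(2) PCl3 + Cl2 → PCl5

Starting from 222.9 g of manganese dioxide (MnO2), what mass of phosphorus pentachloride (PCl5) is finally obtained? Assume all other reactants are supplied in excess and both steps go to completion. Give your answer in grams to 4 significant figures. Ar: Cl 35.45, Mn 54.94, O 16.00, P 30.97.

M(MnO2) = 54.94 + 2(16.00) = 86.94 g/mol.
M(PCl5) = 30.97 + 5(35.45) = 208.22 g/mol.
n(MnO2) = 222.90 / 86.94 = 2.5638 mol.
Step 1 gives a 1:1 ratio of MnO2 to Cl2, so n(Cl2) = 2.5638 mol.
In step 2 the Cl2:PCl5 ratio is 1:1, so n(PCl5) = 2.5638 mol.
Mass of PCl5 = 2.5638 × 208.22 = 533.84 g.

533.8 g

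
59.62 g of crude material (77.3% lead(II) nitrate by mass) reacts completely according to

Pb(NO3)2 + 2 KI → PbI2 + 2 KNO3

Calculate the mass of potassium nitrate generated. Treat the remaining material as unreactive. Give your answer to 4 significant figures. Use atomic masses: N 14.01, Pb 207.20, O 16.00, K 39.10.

Mass of pure Pb(NO3)2 = 59.62 g × 0.773 = 46.086 g.
M(Pb(NO3)2) = 207.20 + 2(14.01) + 6(16.00) = 331.22 g/mol.
M(KNO3) = 39.10 + 14.01 + 3(16.00) = 101.11 g/mol.
n(Pb(NO3)2) = 46.086 g / 331.22 g/mol = 0.13914 mol.
From the equation the Pb(NO3)2:KNO3 mole ratio is 1:2, so n(KNO3) = 0.13914 × 2/1 = 0.27828 mol.
Mass of KNO3 = 0.27828 mol × 101.11 g/mol = 28.137 g.

28.14 g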